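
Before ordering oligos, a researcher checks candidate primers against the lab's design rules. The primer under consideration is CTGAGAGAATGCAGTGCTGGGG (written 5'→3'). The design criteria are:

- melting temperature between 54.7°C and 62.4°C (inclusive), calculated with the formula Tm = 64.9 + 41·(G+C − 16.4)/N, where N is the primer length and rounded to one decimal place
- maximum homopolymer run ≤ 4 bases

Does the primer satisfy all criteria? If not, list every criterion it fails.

Meets all criteria.

Base counts: A=5, T=4, G=10, C=3 (length 22).
Tm: Tm = 64.9 + 41·(13 − 16.4)/22 = 58.6°C ✓
homopolymer run: longest run = 4 ✓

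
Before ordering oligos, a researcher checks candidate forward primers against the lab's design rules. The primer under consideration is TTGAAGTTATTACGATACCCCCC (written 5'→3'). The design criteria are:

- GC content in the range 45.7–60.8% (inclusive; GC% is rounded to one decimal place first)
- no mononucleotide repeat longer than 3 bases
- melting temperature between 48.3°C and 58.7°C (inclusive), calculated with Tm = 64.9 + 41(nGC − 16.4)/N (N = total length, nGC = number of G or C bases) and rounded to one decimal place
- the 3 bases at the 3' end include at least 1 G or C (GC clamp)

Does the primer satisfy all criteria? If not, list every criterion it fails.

Base counts: A=6, T=7, G=3, C=7 (length 23).
GC content: GC 10/23 = 43.5%, outside 45.7–60.8% ✗
homopolymer run: longest run = 6, exceeds 3 ✗
Tm: Tm = 64.9 + 41·(10 − 16.4)/23 = 53.5°C ✓
GC clamp: 3' end CCC has 3 G/C ✓

Fails: GC content, homopolymer run.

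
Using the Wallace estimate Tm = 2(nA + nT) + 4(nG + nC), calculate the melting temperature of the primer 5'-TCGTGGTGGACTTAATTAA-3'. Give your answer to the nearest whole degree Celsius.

Base counts: A=5, T=7, G=5, C=2 (length 19).
Tm = 2·(5+7) + 4·(5+2) = 2·12 + 4·7 = 24 + 28 = 52°C.

52°C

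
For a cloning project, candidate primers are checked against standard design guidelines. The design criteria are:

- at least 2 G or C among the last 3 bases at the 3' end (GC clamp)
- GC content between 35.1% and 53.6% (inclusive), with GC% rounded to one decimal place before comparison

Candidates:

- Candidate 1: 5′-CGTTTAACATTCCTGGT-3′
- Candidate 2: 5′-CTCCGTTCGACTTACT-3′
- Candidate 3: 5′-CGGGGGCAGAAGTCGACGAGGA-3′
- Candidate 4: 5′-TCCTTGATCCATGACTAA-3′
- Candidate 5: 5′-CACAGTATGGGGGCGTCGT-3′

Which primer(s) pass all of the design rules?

Candidate 1 (17 nt, A=3 T=7 G=3 C=4): 3' end GGT has 2 G/C ✓; GC 7/17 = 41.2% ✓ — passes.
Candidate 2 (16 nt, A=2 T=6 G=2 C=6): 3' end ACT has 1 G/C, need ≥2 ✗; GC 8/16 = 50.0% ✓ — fails.
Candidate 3 (22 nt, A=6 T=1 G=11 C=4): 3' end GGA has 2 G/C ✓; GC 15/22 = 68.2%, outside 35.1–53.6% ✗ — fails.
Candidate 4 (18 nt, A=5 T=6 G=2 C=5): 3' end TAA has 0 G/C, need ≥2 ✗; GC 7/18 = 38.9% ✓ — fails.
Candidate 5 (19 nt, A=3 T=4 G=8 C=4): 3' end CGT has 2 G/C ✓; GC 12/19 = 63.2%, outside 35.1–53.6% ✗ — fails.

Candidate 1 only.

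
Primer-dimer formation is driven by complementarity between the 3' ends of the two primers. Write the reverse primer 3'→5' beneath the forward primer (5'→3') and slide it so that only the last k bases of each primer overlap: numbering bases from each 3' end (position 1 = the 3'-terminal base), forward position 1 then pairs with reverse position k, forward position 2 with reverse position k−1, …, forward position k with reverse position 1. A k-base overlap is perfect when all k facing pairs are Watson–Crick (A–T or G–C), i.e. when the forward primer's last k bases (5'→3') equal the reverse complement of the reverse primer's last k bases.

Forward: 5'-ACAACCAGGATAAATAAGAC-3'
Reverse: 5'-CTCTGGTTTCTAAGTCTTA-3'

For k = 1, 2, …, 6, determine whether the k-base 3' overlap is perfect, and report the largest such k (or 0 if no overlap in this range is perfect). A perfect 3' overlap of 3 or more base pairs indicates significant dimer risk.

Last 6 bases (5'→3') — forward …TAAGAC, reverse …GTCTTA.
Reverse complement of the reverse primer's last 6 bases: TAAGAC; its first k bases are the reverse complement of the reverse primer's last k bases, so a perfect k-base overlap needs the forward primer's last k bases to equal them.
Comparing (forward last k vs required): k=1: C vs T ✗; k=2: AC vs TA ✗; k=3: GAC vs TAA ✗; k=4: AGAC vs TAAG ✗; k=5: AAGAC vs TAAGA ✗; k=6: TAAGAC vs TAAGAC ✓.
Only k = 6 is perfect, so the longest perfect 3' overlap is 6.

Longest perfect overlap: 6 complementary base pairs; significant dimer risk (threshold 3).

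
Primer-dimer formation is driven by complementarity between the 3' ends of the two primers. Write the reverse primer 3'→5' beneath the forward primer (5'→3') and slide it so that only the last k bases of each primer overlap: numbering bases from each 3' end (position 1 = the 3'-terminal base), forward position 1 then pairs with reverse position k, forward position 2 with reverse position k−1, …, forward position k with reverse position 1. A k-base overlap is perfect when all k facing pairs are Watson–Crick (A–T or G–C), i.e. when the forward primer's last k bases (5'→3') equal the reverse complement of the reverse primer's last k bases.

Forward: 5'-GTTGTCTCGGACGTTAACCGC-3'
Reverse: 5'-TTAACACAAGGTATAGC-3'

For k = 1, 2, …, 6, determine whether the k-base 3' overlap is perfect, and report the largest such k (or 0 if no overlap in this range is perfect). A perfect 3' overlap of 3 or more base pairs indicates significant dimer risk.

Last 6 bases (5'→3') — forward …AACCGC, reverse …TATAGC.
Reverse complement of the reverse primer's last 6 bases: GCTATA; its first k bases are the reverse complement of the reverse primer's last k bases, so a perfect k-base overlap needs the forward primer's last k bases to equal them.
Comparing (forward last k vs required): k=1: C vs G ✗; k=2: GC vs GC ✓; k=3: CGC vs GCT ✗; k=4: CCGC vs GCTA ✗; k=5: ACCGC vs GCTAT ✗; k=6: AACCGC vs GCTATA ✗.
Only k = 2 is perfect, so the longest perfect 3' overlap is 2.

Longest perfect overlap: 2 complementary base pairs; below the dimer-risk threshold (threshold 3).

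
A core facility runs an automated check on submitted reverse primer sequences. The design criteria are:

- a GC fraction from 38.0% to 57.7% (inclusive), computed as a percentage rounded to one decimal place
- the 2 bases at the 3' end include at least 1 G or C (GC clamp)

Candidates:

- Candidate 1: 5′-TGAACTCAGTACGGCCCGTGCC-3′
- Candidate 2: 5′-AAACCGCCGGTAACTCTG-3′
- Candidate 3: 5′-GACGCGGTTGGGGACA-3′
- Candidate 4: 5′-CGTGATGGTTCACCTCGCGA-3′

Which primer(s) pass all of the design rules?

Candidate 1 (22 nt, A=4 T=4 G=6 C=8): GC 14/22 = 63.6%, outside 38.0–57.7% ✗; 3' end CC has 2 G/C ✓ — fails.
Candidate 2 (18 nt, A=5 T=3 G=4 C=6): GC 10/18 = 55.6% ✓; 3' end TG has 1 G/C ✓ — passes.
Candidate 3 (16 nt, A=3 T=2 G=8 C=3): GC 11/16 = 68.8%, outside 38.0–57.7% ✗; 3' end CA has 1 G/C ✓ — fails.
Candidate 4 (20 nt, A=3 T=5 G=6 C=6): GC 12/20 = 60.0%, outside 38.0–57.7% ✗; 3' end GA has 1 G/C ✓ — fails.

Candidate 2 only.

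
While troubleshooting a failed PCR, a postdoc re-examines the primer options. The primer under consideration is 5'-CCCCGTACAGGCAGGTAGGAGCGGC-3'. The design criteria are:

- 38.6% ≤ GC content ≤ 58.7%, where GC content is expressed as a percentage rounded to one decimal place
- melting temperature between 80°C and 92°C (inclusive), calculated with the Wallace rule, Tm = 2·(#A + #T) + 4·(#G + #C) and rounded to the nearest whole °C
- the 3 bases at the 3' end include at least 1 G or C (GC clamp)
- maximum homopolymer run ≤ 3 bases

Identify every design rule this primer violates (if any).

Base counts: A=5, T=2, G=10, C=8 (length 25).
GC content: GC 18/25 = 72.0%, outside 38.6–58.7% ✗
Tm: Tm = 2·7 + 4·18 = 86°C ✓
GC clamp: 3' end GGC has 3 G/C ✓
homopolymer run: longest run = 4, exceeds 3 ✗

Fails: GC content, homopolymer run.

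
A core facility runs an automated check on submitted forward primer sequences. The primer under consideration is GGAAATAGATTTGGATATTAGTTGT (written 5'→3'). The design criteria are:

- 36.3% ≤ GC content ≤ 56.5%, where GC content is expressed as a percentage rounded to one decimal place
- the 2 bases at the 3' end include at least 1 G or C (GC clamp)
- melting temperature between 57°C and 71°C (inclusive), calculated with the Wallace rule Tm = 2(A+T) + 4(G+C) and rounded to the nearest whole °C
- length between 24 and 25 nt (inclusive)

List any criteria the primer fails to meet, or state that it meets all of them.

Fails: GC content.

Base counts: A=8, T=10, G=7, C=0 (length 25).
GC content: GC 7/25 = 28.0%, outside 36.3–56.5% ✗
GC clamp: 3' end GT has 1 G/C ✓
Tm: Tm = 2·18 + 4·7 = 64°C ✓
length: length 25 ✓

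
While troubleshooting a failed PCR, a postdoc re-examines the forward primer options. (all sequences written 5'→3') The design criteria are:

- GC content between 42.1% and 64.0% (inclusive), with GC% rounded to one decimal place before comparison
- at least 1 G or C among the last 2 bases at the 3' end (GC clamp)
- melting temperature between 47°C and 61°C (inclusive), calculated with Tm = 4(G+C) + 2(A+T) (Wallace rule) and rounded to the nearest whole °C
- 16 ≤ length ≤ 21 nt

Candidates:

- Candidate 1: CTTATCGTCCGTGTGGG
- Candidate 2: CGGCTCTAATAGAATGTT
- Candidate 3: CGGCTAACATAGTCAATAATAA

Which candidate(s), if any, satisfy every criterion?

Candidate 1 only.

Candidate 1 (17 nt, A=1 T=6 G=6 C=4): GC 10/17 = 58.8% ✓; 3' end GG has 2 G/C ✓; Tm = 2·7 + 4·10 = 54°C ✓; length 17 ✓ — passes.
Candidate 2 (18 nt, A=5 T=6 G=4 C=3): GC 7/18 = 38.9%, outside 42.1–64.0% ✗; 3' end TT has 0 G/C, need ≥1 ✗; Tm = 2·11 + 4·7 = 50°C ✓; length 18 ✓ — fails.
Candidate 3 (22 nt, A=10 T=5 G=3 C=4): GC 7/22 = 31.8%, outside 42.1–64.0% ✗; 3' end AA has 0 G/C, need ≥1 ✗; Tm = 2·15 + 4·7 = 58°C ✓; length 22, outside 16–21 ✗ — fails.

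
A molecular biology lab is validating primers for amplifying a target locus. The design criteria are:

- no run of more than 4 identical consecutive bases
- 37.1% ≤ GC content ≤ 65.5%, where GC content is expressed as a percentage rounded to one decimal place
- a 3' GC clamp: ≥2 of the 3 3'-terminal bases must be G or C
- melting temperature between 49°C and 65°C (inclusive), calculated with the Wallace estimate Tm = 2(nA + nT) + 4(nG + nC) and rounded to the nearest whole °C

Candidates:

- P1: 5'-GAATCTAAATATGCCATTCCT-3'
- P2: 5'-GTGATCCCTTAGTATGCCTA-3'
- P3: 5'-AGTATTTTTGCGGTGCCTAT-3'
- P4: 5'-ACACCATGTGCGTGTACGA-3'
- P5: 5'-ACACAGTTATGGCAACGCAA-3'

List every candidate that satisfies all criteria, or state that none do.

P4 only.

P1 (21 nt, A=7 T=7 G=2 C=5): longest run = 3 ✓; GC 7/21 = 33.3%, outside 37.1–65.5% ✗; 3' end CCT has 2 G/C ✓; Tm = 2·14 + 4·7 = 56°C ✓ — fails.
P2 (20 nt, A=4 T=7 G=4 C=5): longest run = 3 ✓; GC 9/20 = 45.0% ✓; 3' end CTA has 1 G/C, need ≥2 ✗; Tm = 2·11 + 4·9 = 58°C ✓ — fails.
P3 (20 nt, A=3 T=9 G=5 C=3): longest run = 5, exceeds 4 ✗; GC 8/20 = 40.0% ✓; 3' end TAT has 0 G/C, need ≥2 ✗; Tm = 2·12 + 4·8 = 56°C ✓ — fails.
P4 (19 nt, A=5 T=4 G=5 C=5): longest run = 2 ✓; GC 10/19 = 52.6% ✓; 3' end CGA has 2 G/C ✓; Tm = 2·9 + 4·10 = 58°C ✓ — passes.
P5 (20 nt, A=8 T=3 G=4 C=5): longest run = 2 ✓; GC 9/20 = 45.0% ✓; 3' end CAA has 1 G/C, need ≥2 ✗; Tm = 2·11 + 4·9 = 58°C ✓ — fails.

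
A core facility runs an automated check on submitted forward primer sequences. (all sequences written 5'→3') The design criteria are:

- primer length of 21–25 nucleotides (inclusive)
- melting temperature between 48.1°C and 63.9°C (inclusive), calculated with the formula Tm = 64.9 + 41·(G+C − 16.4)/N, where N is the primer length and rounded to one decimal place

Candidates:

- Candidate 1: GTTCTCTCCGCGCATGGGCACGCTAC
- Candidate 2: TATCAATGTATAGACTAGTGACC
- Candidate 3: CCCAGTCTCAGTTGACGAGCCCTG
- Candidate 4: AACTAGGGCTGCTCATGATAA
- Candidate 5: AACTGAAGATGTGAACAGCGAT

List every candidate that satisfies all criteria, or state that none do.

Candidate 1 (26 nt, A=3 T=6 G=7 C=10): length 26, outside 21–25 ✗; Tm = 64.9 + 41·(17 − 16.4)/26 = 65.8°C, outside 48.1–63.9°C ✗ — fails.
Candidate 2 (23 nt, A=8 T=7 G=4 C=4): length 23 ✓; Tm = 64.9 + 41·(8 − 16.4)/23 = 49.9°C ✓ — passes.
Candidate 3 (24 nt, A=4 T=5 G=6 C=9): length 24 ✓; Tm = 64.9 + 41·(15 − 16.4)/24 = 62.5°C ✓ — passes.
Candidate 4 (21 nt, A=7 T=5 G=5 C=4): length 21 ✓; Tm = 64.9 + 41·(9 − 16.4)/21 = 50.5°C ✓ — passes.
Candidate 5 (22 nt, A=9 T=4 G=6 C=3): length 22 ✓; Tm = 64.9 + 41·(9 − 16.4)/22 = 51.1°C ✓ — passes.

Candidate 2, Candidate 3, Candidate 4 and Candidate 5.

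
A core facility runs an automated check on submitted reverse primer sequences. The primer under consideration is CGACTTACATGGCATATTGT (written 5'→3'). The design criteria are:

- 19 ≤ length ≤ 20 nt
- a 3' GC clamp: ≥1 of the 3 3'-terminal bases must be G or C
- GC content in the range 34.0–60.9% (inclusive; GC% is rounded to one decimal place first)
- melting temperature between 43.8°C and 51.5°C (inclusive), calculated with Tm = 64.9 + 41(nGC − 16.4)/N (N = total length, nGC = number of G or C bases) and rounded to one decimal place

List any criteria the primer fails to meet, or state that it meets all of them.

Meets all criteria.

Base counts: A=5, T=7, G=4, C=4 (length 20).
length: length 20 ✓
GC clamp: 3' end TGT has 1 G/C ✓
GC content: GC 8/20 = 40.0% ✓
Tm: Tm = 64.9 + 41·(8 − 16.4)/20 = 47.7°C ✓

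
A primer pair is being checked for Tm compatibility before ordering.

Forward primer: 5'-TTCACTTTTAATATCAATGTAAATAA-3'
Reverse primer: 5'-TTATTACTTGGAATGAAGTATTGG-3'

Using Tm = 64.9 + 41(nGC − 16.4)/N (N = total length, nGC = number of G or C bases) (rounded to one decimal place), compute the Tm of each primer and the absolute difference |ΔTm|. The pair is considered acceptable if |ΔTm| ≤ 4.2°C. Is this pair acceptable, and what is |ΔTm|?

Forward: G+C = 4, N = 26 → Tm = 64.9 + 41·(4 − 16.4)/26 = 45.3°C.
Reverse: G+C = 7, N = 24 → Tm = 64.9 + 41·(7 − 16.4)/24 = 48.8°C.
|ΔTm| = |45.3 − 48.8| = 3.5°C, ≤ 4.2°C.

|ΔTm| = 3.5°C; the pair is acceptable.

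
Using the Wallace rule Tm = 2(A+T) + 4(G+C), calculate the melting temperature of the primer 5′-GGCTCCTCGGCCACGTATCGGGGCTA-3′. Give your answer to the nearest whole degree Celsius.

88°C

Base counts: A=3, T=5, G=9, C=9 (length 26).
Tm = 2·(3+5) + 4·(9+9) = 2·8 + 4·18 = 16 + 72 = 88°C.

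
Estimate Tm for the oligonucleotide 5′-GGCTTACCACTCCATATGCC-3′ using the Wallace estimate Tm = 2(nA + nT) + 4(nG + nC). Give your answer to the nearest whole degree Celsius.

62°C

Base counts: A=4, T=5, G=3, C=8 (length 20).
Tm = 2·(4+5) + 4·(3+8) = 2·9 + 4·11 = 18 + 44 = 62°C.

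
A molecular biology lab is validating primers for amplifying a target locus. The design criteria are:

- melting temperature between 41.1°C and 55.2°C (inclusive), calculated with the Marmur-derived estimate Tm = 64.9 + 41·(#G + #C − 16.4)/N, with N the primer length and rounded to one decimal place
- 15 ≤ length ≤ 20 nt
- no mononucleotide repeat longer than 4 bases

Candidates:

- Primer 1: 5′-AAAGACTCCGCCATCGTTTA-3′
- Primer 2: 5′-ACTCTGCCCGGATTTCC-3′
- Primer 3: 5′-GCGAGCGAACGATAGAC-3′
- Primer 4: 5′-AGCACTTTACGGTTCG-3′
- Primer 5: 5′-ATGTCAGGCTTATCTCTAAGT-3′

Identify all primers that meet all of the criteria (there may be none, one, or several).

Primer 1, Primer 2, Primer 3 and Primer 4.

Primer 1 (20 nt, A=6 T=5 G=3 C=6): Tm = 64.9 + 41·(9 − 16.4)/20 = 49.7°C ✓; length 20 ✓; longest run = 3 ✓ — passes.
Primer 2 (17 nt, A=2 T=5 G=3 C=7): Tm = 64.9 + 41·(10 − 16.4)/17 = 49.5°C ✓; length 17 ✓; longest run = 3 ✓ — passes.
Primer 3 (17 nt, A=6 T=1 G=6 C=4): Tm = 64.9 + 41·(10 − 16.4)/17 = 49.5°C ✓; length 17 ✓; longest run = 2 ✓ — passes.
Primer 4 (16 nt, A=3 T=5 G=4 C=4): Tm = 64.9 + 41·(8 − 16.4)/16 = 43.4°C ✓; length 16 ✓; longest run = 3 ✓ — passes.
Primer 5 (21 nt, A=5 T=8 G=4 C=4): Tm = 64.9 + 41·(8 − 16.4)/21 = 48.5°C ✓; length 21, outside 15–20 ✗; longest run = 2 ✓ — fails.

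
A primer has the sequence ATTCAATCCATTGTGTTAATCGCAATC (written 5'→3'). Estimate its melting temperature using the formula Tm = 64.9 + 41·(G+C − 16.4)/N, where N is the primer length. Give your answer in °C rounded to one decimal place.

53.7°C

Base counts: A=8, T=10, G=3, C=6; G+C = 9, N = 27.
Tm = 64.9 + 41·(9 − 16.4)/27 = 64.9 + -303.40/27 = 53.7°C.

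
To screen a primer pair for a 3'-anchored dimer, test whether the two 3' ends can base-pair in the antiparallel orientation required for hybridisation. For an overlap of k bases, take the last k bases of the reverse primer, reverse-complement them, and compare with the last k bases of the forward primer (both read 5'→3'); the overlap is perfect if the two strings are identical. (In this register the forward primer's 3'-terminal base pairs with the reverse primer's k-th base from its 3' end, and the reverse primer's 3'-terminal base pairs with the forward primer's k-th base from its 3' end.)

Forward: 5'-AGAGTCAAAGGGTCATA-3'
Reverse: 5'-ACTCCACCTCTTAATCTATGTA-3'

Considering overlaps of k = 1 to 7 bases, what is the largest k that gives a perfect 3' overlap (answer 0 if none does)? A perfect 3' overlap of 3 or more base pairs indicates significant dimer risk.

Last 7 bases (5'→3') — forward …GGTCATA, reverse …CTATGTA.
Reverse complement of the reverse primer's last 7 bases: TACATAG; its first k bases are the reverse complement of the reverse primer's last k bases, so a perfect k-base overlap needs the forward primer's last k bases to equal them.
Comparing (forward last k vs required): k=1: A vs T ✗; k=2: TA vs TA ✓; k=3: ATA vs TAC ✗; k=4: CATA vs TACA ✗; k=5: TCATA vs TACAT ✗; k=6: GTCATA vs TACATA ✗; k=7: GGTCATA vs TACATAG ✗.
Only k = 2 is perfect, so the longest perfect 3' overlap is 2.

Longest perfect overlap: 2 complementary base pairs; below the dimer-risk threshold (threshold 3).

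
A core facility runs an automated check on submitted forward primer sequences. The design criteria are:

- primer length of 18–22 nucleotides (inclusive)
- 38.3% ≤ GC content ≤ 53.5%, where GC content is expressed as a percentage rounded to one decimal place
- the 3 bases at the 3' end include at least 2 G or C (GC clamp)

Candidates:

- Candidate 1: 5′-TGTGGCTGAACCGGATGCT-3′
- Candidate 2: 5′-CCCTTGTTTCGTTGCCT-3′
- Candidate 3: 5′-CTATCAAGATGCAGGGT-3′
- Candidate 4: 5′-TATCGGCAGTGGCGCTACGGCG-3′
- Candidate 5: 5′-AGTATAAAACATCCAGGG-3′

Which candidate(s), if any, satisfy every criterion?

Candidate 5 only.

Candidate 1 (19 nt, A=3 T=5 G=7 C=4): length 19 ✓; GC 11/19 = 57.9%, outside 38.3–53.5% ✗; 3' end GCT has 2 G/C ✓ — fails.
Candidate 2 (17 nt, A=0 T=8 G=3 C=6): length 17, outside 18–22 ✗; GC 9/17 = 52.9% ✓; 3' end CCT has 2 G/C ✓ — fails.
Candidate 3 (17 nt, A=5 T=4 G=5 C=3): length 17, outside 18–22 ✗; GC 8/17 = 47.1% ✓; 3' end GGT has 2 G/C ✓ — fails.
Candidate 4 (22 nt, A=3 T=4 G=9 C=6): length 22 ✓; GC 15/22 = 68.2%, outside 38.3–53.5% ✗; 3' end GCG has 3 G/C ✓ — fails.
Candidate 5 (18 nt, A=8 T=3 G=4 C=3): length 18 ✓; GC 7/18 = 38.9% ✓; 3' end GGG has 3 G/C ✓ — passes.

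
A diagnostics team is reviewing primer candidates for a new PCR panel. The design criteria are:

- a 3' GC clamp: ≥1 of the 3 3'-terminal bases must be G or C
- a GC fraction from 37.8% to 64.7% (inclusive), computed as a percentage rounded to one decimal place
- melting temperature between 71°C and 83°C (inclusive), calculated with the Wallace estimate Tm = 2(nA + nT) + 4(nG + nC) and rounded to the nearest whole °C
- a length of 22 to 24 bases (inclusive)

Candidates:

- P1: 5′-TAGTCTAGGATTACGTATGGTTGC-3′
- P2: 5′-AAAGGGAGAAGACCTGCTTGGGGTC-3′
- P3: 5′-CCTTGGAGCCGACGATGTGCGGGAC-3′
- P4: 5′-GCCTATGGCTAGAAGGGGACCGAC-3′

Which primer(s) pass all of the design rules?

P4 only.

P1 (24 nt, A=5 T=9 G=7 C=3): 3' end TGC has 2 G/C ✓; GC 10/24 = 41.7% ✓; Tm = 2·14 + 4·10 = 68°C, outside 71–83°C ✗; length 24 ✓ — fails.
P2 (25 nt, A=7 T=4 G=10 C=4): 3' end GTC has 2 G/C ✓; GC 14/25 = 56.0% ✓; Tm = 2·11 + 4·14 = 78°C ✓; length 25, outside 22–24 ✗ — fails.
P3 (25 nt, A=4 T=4 G=10 C=7): 3' end GAC has 2 G/C ✓; GC 17/25 = 68.0%, outside 37.8–64.7% ✗; Tm = 2·8 + 4·17 = 84°C, outside 71–83°C ✗; length 25, outside 22–24 ✗ — fails.
P4 (24 nt, A=6 T=3 G=9 C=6): 3' end GAC has 2 G/C ✓; GC 15/24 = 62.5% ✓; Tm = 2·9 + 4·15 = 78°C ✓; length 24 ✓ — passes.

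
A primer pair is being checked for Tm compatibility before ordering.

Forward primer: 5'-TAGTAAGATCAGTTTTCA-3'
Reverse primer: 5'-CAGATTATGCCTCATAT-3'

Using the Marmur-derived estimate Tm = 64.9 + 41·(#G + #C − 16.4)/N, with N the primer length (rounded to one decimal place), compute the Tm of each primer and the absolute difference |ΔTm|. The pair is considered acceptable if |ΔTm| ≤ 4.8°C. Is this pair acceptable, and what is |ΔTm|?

|ΔTm| = 0.9°C; the pair is acceptable.

Forward: G+C = 5, N = 18 → Tm = 64.9 + 41·(5 − 16.4)/18 = 38.9°C.
Reverse: G+C = 6, N = 17 → Tm = 64.9 + 41·(6 − 16.4)/17 = 39.8°C.
|ΔTm| = |38.9 − 39.8| = 0.9°C, ≤ 4.8°C.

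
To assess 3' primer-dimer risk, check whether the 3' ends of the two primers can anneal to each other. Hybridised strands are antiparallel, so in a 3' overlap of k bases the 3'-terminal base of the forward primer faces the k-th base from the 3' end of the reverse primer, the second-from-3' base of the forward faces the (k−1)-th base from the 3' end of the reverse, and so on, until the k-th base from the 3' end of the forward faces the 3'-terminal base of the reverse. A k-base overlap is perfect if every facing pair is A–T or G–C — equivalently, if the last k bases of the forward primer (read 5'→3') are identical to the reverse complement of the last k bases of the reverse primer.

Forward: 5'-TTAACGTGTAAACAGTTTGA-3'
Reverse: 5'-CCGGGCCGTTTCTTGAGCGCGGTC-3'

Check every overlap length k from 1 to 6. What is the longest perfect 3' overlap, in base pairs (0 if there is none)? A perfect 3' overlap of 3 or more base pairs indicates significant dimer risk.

Longest perfect overlap: 2 complementary base pairs; below the dimer-risk threshold (threshold 3).

Last 6 bases (5'→3') — forward …GTTTGA, reverse …GCGGTC.
Reverse complement of the reverse primer's last 6 bases: GACCGC; its first k bases are the reverse complement of the reverse primer's last k bases, so a perfect k-base overlap needs the forward primer's last k bases to equal them.
Comparing (forward last k vs required): k=1: A vs G ✗; k=2: GA vs GA ✓; k=3: TGA vs GAC ✗; k=4: TTGA vs GACC ✗; k=5: TTTGA vs GACCG ✗; k=6: GTTTGA vs GACCGC ✗.
Only k = 2 is perfect, so the longest perfect 3' overlap is 2.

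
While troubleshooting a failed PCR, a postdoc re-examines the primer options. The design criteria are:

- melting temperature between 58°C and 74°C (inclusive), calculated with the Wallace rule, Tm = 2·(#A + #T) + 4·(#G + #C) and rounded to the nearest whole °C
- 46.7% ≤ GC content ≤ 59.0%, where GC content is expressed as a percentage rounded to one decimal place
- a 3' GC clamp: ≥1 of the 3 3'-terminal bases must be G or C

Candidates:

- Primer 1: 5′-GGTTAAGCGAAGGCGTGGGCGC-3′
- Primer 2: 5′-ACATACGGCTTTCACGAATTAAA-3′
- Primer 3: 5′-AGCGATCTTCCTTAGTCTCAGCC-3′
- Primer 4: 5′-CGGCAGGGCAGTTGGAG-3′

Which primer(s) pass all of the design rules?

Primer 1 (22 nt, A=4 T=3 G=11 C=4): Tm = 2·7 + 4·15 = 74°C ✓; GC 15/22 = 68.2%, outside 46.7–59.0% ✗; 3' end CGC has 3 G/C ✓ — fails.
Primer 2 (23 nt, A=9 T=6 G=3 C=5): Tm = 2·15 + 4·8 = 62°C ✓; GC 8/23 = 34.8%, outside 46.7–59.0% ✗; 3' end AAA has 0 G/C, need ≥1 ✗ — fails.
Primer 3 (23 nt, A=4 T=7 G=4 C=8): Tm = 2·11 + 4·12 = 70°C ✓; GC 12/23 = 52.2% ✓; 3' end GCC has 3 G/C ✓ — passes.
Primer 4 (17 nt, A=3 T=2 G=9 C=3): Tm = 2·5 + 4·12 = 58°C ✓; GC 12/17 = 70.6%, outside 46.7–59.0% ✗; 3' end GAG has 2 G/C ✓ — fails.

Primer 3 only.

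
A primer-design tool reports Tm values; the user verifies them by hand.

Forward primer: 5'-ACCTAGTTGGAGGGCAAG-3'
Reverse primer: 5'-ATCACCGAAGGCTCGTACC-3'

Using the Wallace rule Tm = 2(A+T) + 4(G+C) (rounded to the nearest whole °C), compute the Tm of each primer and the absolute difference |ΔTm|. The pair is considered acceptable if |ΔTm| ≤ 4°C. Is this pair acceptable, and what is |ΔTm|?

Forward: A=5 T=3 G=7 C=3 → Tm = 2·8 + 4·10 = 56°C.
Reverse: A=5 T=3 G=4 C=7 → Tm = 2·8 + 4·11 = 60°C.
|ΔTm| = |56 − 60| = 4°C, ≤ 4°C.

|ΔTm| = 4°C; the pair is acceptable.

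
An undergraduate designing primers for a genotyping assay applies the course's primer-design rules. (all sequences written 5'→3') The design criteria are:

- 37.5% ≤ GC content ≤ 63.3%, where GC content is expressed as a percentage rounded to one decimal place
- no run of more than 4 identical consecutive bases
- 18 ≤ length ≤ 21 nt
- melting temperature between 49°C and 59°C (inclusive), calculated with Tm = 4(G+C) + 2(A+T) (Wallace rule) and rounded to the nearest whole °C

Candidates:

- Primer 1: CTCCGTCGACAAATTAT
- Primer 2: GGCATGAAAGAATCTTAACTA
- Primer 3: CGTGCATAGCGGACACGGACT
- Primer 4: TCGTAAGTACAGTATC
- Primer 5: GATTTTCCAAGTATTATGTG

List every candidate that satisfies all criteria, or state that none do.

Primer 1 (17 nt, A=5 T=5 G=2 C=5): GC 7/17 = 41.2% ✓; longest run = 3 ✓; length 17, outside 18–21 ✗; Tm = 2·10 + 4·7 = 48°C, outside 49–59°C ✗ — fails.
Primer 2 (21 nt, A=9 T=5 G=4 C=3): GC 7/21 = 33.3%, outside 37.5–63.3% ✗; longest run = 3 ✓; length 21 ✓; Tm = 2·14 + 4·7 = 56°C ✓ — fails.
Primer 3 (21 nt, A=5 T=3 G=7 C=6): GC 13/21 = 61.9% ✓; longest run = 2 ✓; length 21 ✓; Tm = 2·8 + 4·13 = 68°C, outside 49–59°C ✗ — fails.
Primer 4 (16 nt, A=5 T=5 G=3 C=3): GC 6/16 = 37.5% ✓; longest run = 2 ✓; length 16, outside 18–21 ✗; Tm = 2·10 + 4·6 = 44°C, outside 49–59°C ✗ — fails.
Primer 5 (20 nt, A=5 T=9 G=4 C=2): GC 6/20 = 30.0%, outside 37.5–63.3% ✗; longest run = 4 ✓; length 20 ✓; Tm = 2·14 + 4·6 = 52°C ✓ — fails.

None of the candidates satisfy all criteria.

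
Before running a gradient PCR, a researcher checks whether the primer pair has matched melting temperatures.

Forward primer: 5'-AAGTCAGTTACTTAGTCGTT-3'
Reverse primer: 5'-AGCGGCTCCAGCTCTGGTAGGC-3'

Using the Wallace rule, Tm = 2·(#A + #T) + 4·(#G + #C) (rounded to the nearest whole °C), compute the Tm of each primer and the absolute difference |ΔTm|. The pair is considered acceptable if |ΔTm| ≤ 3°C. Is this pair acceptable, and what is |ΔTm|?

|ΔTm| = 20°C; the pair is not acceptable.

Forward: A=5 T=8 G=4 C=3 → Tm = 2·13 + 4·7 = 54°C.
Reverse: A=3 T=4 G=8 C=7 → Tm = 2·7 + 4·15 = 74°C.
|ΔTm| = |54 − 74| = 20°C, > 3°C.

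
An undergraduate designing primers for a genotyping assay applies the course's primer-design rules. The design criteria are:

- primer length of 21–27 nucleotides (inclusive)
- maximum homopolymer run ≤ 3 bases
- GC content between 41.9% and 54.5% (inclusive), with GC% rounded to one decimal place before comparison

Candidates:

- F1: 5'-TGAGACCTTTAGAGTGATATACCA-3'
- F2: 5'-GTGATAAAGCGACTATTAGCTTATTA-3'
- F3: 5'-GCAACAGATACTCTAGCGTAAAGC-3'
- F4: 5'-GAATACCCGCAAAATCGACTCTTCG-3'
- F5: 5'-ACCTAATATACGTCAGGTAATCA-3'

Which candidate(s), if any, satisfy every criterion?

F1 (24 nt, A=8 T=7 G=5 C=4): length 24 ✓; longest run = 3 ✓; GC 9/24 = 37.5%, outside 41.9–54.5% ✗ — fails.
F2 (26 nt, A=9 T=9 G=5 C=3): length 26 ✓; longest run = 3 ✓; GC 8/26 = 30.8%, outside 41.9–54.5% ✗ — fails.
F3 (24 nt, A=9 T=4 G=5 C=6): length 24 ✓; longest run = 3 ✓; GC 11/24 = 45.8% ✓ — passes.
F4 (25 nt, A=8 T=5 G=4 C=8): length 25 ✓; longest run = 4, exceeds 3 ✗; GC 12/25 = 48.0% ✓ — fails.
F5 (23 nt, A=9 T=6 G=3 C=5): length 23 ✓; longest run = 2 ✓; GC 8/23 = 34.8%, outside 41.9–54.5% ✗ — fails.

F3 only.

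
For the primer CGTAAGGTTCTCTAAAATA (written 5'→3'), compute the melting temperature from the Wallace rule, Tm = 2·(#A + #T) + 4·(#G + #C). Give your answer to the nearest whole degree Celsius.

Base counts: A=7, T=6, G=3, C=3 (length 19).
Tm = 2·(7+6) + 4·(3+3) = 2·13 + 4·6 = 26 + 24 = 50°C.

50°C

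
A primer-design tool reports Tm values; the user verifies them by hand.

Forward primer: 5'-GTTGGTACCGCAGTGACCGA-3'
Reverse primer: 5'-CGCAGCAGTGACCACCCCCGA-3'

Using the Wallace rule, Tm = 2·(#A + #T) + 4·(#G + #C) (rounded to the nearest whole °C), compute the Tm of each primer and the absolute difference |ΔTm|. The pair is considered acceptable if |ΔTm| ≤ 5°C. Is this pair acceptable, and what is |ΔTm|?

|ΔTm| = 8°C; the pair is not acceptable.

Forward: A=4 T=4 G=7 C=5 → Tm = 2·8 + 4·12 = 64°C.
Reverse: A=5 T=1 G=5 C=10 → Tm = 2·6 + 4·15 = 72°C.
|ΔTm| = |64 − 72| = 8°C, > 5°C.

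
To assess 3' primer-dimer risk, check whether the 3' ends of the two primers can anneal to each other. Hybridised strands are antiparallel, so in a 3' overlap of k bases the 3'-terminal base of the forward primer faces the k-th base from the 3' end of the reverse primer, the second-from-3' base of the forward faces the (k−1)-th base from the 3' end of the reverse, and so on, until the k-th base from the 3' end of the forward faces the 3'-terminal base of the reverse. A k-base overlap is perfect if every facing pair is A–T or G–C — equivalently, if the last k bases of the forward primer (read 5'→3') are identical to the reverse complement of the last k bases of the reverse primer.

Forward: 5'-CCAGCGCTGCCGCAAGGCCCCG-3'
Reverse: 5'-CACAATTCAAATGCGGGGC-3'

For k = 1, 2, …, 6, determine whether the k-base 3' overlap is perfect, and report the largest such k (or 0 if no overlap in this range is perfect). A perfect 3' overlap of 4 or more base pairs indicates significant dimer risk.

Last 6 bases (5'→3') — forward …GCCCCG, reverse …CGGGGC.
Reverse complement of the reverse primer's last 6 bases: GCCCCG; its first k bases are the reverse complement of the reverse primer's last k bases, so a perfect k-base overlap needs the forward primer's last k bases to equal them.
Comparing (forward last k vs required): k=1: G vs G ✓; k=2: CG vs GC ✗; k=3: CCG vs GCC ✗; k=4: CCCG vs GCCC ✗; k=5: CCCCG vs GCCCC ✗; k=6: GCCCCG vs GCCCCG ✓.
Perfect overlaps at k = 1, 6; the largest is 6.

Longest perfect overlap: 6 complementary base pairs; significant dimer risk (threshold 4).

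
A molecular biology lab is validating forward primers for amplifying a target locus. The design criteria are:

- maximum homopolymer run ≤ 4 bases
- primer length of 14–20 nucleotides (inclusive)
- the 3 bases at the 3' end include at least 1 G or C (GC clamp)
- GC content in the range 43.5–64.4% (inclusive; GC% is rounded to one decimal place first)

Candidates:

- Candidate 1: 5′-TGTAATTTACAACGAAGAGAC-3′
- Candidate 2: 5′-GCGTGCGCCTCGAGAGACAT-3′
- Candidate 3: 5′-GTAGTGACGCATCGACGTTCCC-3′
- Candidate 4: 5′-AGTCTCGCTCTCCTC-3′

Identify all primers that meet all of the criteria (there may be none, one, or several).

Candidate 4 only.

Candidate 1 (21 nt, A=9 T=5 G=4 C=3): longest run = 3 ✓; length 21, outside 14–20 ✗; 3' end GAC has 2 G/C ✓; GC 7/21 = 33.3%, outside 43.5–64.4% ✗ — fails.
Candidate 2 (20 nt, A=4 T=3 G=7 C=6): longest run = 2 ✓; length 20 ✓; 3' end CAT has 1 G/C ✓; GC 13/20 = 65.0%, outside 43.5–64.4% ✗ — fails.
Candidate 3 (22 nt, A=4 T=5 G=6 C=7): longest run = 3 ✓; length 22, outside 14–20 ✗; 3' end CCC has 3 G/C ✓; GC 13/22 = 59.1% ✓ — fails.
Candidate 4 (15 nt, A=1 T=5 G=2 C=7): longest run = 2 ✓; length 15 ✓; 3' end CTC has 2 G/C ✓; GC 9/15 = 60.0% ✓ — passes.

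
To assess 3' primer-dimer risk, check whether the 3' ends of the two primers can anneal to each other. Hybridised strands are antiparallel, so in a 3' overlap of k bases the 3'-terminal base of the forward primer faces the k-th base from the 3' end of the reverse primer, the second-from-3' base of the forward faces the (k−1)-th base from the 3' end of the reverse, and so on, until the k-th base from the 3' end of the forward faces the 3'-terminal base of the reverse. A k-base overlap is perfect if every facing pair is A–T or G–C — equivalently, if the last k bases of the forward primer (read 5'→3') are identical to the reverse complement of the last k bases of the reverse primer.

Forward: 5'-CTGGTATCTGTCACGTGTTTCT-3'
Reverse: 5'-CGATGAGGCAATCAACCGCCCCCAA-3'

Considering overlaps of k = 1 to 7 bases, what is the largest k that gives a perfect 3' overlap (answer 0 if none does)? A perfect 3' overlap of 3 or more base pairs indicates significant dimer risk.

Last 7 bases (5'→3') — forward …TGTTTCT, reverse …CCCCCAA.
Reverse complement of the reverse primer's last 7 bases: TTGGGGG; its first k bases are the reverse complement of the reverse primer's last k bases, so a perfect k-base overlap needs the forward primer's last k bases to equal them.
Comparing (forward last k vs required): k=1: T vs T ✓; k=2: CT vs TT ✗; k=3: TCT vs TTG ✗; k=4: TTCT vs TTGG ✗; k=5: TTTCT vs TTGGG ✗; k=6: GTTTCT vs TTGGGG ✗; k=7: TGTTTCT vs TTGGGGG ✗.
Only k = 1 is perfect, so the longest perfect 3' overlap is 1.

Longest perfect overlap: 1 complementary base pair; below the dimer-risk threshold (threshold 3).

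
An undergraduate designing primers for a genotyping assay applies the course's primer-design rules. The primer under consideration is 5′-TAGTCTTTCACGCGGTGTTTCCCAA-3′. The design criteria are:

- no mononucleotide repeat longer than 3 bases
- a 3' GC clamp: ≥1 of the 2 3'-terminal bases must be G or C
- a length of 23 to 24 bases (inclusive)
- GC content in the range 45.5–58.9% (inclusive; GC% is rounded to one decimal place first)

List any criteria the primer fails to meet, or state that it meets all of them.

Base counts: A=4, T=9, G=5, C=7 (length 25).
homopolymer run: longest run = 3 ✓
GC clamp: 3' end AA has 0 G/C, need ≥1 ✗
length: length 25, outside 23–24 ✗
GC content: GC 12/25 = 48.0% ✓

Fails: GC clamp, length.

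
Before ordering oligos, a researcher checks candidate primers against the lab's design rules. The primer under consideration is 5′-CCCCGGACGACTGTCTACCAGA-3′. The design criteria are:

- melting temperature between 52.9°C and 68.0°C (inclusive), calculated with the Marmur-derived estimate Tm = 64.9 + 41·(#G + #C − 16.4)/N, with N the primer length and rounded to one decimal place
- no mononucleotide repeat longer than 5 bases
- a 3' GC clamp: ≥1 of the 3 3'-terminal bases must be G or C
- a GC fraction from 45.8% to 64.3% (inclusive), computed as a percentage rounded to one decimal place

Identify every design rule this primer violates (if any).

Base counts: A=5, T=3, G=5, C=9 (length 22).
Tm: Tm = 64.9 + 41·(14 − 16.4)/22 = 60.4°C ✓
homopolymer run: longest run = 4 ✓
GC clamp: 3' end AGA has 1 G/C ✓
GC content: GC 14/22 = 63.6% ✓

Meets all criteria.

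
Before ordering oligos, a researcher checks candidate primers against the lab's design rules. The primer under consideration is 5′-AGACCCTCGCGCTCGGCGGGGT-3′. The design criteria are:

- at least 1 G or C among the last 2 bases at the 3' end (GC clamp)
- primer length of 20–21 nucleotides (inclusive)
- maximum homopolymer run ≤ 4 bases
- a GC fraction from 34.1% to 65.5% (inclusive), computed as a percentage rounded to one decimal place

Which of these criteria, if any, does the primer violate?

Base counts: A=2, T=3, G=9, C=8 (length 22).
GC clamp: 3' end GT has 1 G/C ✓
length: length 22, outside 20–21 ✗
homopolymer run: longest run = 4 ✓
GC content: GC 17/22 = 77.3%, outside 34.1–65.5% ✗

Fails: length, GC content.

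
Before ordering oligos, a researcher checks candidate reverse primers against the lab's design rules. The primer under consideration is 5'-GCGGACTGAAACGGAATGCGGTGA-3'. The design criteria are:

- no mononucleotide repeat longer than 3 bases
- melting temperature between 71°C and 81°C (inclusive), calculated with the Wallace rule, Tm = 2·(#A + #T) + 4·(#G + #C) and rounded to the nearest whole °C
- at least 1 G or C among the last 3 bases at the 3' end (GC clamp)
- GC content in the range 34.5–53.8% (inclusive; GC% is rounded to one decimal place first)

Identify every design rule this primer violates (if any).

Base counts: A=7, T=3, G=10, C=4 (length 24).
homopolymer run: longest run = 3 ✓
Tm: Tm = 2·10 + 4·14 = 76°C ✓
GC clamp: 3' end TGA has 1 G/C ✓
GC content: GC 14/24 = 58.3%, outside 34.5–53.8% ✗

Fails: GC content.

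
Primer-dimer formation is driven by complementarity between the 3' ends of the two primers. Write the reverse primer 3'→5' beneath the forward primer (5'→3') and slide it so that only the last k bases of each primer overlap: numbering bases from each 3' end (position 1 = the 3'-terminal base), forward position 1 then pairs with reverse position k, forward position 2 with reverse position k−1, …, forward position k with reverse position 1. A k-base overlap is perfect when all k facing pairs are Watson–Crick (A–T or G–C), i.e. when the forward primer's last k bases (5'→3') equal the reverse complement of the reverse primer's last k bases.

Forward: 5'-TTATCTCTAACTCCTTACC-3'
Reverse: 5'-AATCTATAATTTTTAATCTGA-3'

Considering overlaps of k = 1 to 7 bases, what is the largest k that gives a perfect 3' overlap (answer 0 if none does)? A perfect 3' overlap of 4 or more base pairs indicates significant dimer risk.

Longest perfect overlap: 0 complementary base pairs; below the dimer-risk threshold (threshold 4).

Last 7 bases (5'→3') — forward …CCTTACC, reverse …AATCTGA.
Reverse complement of the reverse primer's last 7 bases: TCAGATT; its first k bases are the reverse complement of the reverse primer's last k bases, so a perfect k-base overlap needs the forward primer's last k bases to equal them.
Comparing (forward last k vs required): k=1: C vs T ✗; k=2: CC vs TC ✗; k=3: ACC vs TCA ✗; k=4: TACC vs TCAG ✗; k=5: TTACC vs TCAGA ✗; k=6: CTTACC vs TCAGAT ✗; k=7: CCTTACC vs TCAGATT ✗.
No overlap length from 1 to 7 is perfect, so the longest perfect 3' overlap is 0.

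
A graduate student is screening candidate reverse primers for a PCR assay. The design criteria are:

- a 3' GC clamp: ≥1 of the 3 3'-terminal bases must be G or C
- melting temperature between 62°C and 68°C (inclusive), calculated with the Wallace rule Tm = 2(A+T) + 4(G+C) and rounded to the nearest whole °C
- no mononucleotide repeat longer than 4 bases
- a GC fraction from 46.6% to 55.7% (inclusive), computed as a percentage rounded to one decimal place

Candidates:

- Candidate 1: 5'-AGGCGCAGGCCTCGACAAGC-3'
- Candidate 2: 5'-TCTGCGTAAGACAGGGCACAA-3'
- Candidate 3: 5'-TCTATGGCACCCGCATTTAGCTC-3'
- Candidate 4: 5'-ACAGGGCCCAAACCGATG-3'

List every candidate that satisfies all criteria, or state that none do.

Candidate 2 only.

Candidate 1 (20 nt, A=5 T=1 G=7 C=7): 3' end AGC has 2 G/C ✓; Tm = 2·6 + 4·14 = 68°C ✓; longest run = 2 ✓; GC 14/20 = 70.0%, outside 46.6–55.7% ✗ — fails.
Candidate 2 (21 nt, A=7 T=3 G=6 C=5): 3' end CAA has 1 G/C ✓; Tm = 2·10 + 4·11 = 64°C ✓; longest run = 3 ✓; GC 11/21 = 52.4% ✓ — passes.
Candidate 3 (23 nt, A=4 T=7 G=4 C=8): 3' end CTC has 2 G/C ✓; Tm = 2·11 + 4·12 = 70°C, outside 62–68°C ✗; longest run = 3 ✓; GC 12/23 = 52.2% ✓ — fails.
Candidate 4 (18 nt, A=6 T=1 G=5 C=6): 3' end ATG has 1 G/C ✓; Tm = 2·7 + 4·11 = 58°C, outside 62–68°C ✗; longest run = 3 ✓; GC 11/18 = 61.1%, outside 46.6–55.7% ✗ — fails.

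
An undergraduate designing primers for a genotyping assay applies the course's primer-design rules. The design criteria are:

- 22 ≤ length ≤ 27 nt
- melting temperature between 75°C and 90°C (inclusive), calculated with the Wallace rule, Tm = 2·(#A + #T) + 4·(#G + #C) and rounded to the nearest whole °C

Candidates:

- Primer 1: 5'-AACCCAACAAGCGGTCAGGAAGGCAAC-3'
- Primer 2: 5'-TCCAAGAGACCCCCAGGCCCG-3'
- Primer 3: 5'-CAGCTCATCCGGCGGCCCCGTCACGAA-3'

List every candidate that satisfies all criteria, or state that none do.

Primer 1 (27 nt, A=11 T=1 G=7 C=8): length 27 ✓; Tm = 2·12 + 4·15 = 84°C ✓ — passes.
Primer 2 (21 nt, A=5 T=1 G=5 C=10): length 21, outside 22–27 ✗; Tm = 2·6 + 4·15 = 72°C, outside 75–90°C ✗ — fails.
Primer 3 (27 nt, A=5 T=3 G=7 C=12): length 27 ✓; Tm = 2·8 + 4·19 = 92°C, outside 75–90°C ✗ — fails.

Primer 1 only.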